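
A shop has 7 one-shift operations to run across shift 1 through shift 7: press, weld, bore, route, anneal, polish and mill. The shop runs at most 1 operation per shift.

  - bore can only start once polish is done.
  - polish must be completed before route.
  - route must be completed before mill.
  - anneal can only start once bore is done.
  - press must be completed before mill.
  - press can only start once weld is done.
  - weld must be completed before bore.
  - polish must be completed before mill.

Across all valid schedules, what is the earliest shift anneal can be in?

Precedence pushes anneal to at least shift 3.
anneal at shift 4 is achievable: route -> shift 6, bore -> shift 3, press -> shift 5, weld -> shift 2, anneal -> shift 4, mill -> shift 7, polish -> shift 1.
Nothing earlier works — the capacity limit rule out every shift before shift 4.

shift 4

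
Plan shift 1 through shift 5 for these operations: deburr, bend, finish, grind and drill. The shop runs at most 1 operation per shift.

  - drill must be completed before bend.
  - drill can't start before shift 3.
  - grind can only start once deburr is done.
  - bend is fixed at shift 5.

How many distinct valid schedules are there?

6

Splitting on deburr: it can be shift 1 (4), shift 2 (2). Listing each branch's schedules as (bend, finish, grind, drill) by shift number:
deburr=shift 1: (5,2,3,4) (5,2,4,3) (5,3,2,4) (5,4,2,3) — 4.
deburr=shift 2: (5,1,3,4) (5,1,4,3) — 2.
Summing: 4 + 2 = 6.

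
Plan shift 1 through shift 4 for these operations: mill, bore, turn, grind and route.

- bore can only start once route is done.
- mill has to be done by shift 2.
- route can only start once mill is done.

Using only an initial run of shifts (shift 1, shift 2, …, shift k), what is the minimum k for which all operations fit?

3 shifts

The precedence chain requires at least 3 distinct shifts.
3 works (last occupied shift: shift 3): for example route in shift 2, mill in shift 1, grind in shift 1, bore in shift 3, turn in shift 1.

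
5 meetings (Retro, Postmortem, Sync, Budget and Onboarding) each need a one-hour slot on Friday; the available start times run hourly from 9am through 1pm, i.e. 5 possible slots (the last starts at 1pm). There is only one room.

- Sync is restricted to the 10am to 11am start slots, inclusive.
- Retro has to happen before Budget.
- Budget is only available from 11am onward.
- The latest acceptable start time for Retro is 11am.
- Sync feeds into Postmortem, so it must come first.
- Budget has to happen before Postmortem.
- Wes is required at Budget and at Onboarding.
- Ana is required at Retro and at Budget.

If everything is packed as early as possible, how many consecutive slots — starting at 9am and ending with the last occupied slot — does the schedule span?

The precedence chain requires at least 3 distinct slots.
With at most 1 per slot and 5 meetings, at least 5 slots are needed.
Propagating the time windows through the other constraints, Postmortem can't land before 12pm — that is slot 4 counting from 9am — so the schedule must run through at least 4 slots.
5 works (last occupied slot: 1pm): for example Postmortem=12pm; Budget=11am; Onboarding=1pm; Retro=9am; Sync=10am.

5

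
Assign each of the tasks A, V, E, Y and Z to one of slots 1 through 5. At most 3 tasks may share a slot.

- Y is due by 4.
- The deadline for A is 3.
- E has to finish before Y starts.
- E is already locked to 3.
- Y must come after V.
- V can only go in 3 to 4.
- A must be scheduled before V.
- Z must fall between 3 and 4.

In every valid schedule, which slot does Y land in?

4

Precedence pushes Y to at least 4; Y's own window allows nothing later than 4.
So Y is pinned to 4.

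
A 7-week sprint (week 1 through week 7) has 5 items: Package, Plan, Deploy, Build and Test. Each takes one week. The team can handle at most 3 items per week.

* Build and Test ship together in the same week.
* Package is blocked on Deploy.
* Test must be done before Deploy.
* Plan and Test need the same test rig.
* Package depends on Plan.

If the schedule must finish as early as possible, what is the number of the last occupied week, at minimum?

The precedence chain requires at least 3 distinct weeks.
With at most 3 per week and 5 tasks, at least 2 weeks are needed.
3 works (last occupied week: week 3): for example Plan in week 2; Build in week 1; Deploy in week 2; Package in week 3; Test in week 1.

week 3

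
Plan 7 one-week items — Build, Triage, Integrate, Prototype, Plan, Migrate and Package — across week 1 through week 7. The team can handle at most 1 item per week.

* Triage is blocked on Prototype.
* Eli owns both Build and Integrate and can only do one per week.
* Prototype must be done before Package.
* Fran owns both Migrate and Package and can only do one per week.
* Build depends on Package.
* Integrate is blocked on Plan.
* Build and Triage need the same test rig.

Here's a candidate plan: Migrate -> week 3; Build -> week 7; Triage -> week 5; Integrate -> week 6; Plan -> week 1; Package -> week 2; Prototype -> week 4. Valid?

No. Prototype must be done before Package is not satisfied.

Build and Triage need the same test rig — holds.
The team can handle at most 1 item per week — holds.
Fran owns both Migrate and Package and can only do one per week — holds.
Prototype must be done before Package — violated.
Triage is blocked on Prototype — holds.
Eli owns both Build and Integrate and can only do one per week — holds.
Build depends on Package — holds.
Integrate is blocked on Plan — holds.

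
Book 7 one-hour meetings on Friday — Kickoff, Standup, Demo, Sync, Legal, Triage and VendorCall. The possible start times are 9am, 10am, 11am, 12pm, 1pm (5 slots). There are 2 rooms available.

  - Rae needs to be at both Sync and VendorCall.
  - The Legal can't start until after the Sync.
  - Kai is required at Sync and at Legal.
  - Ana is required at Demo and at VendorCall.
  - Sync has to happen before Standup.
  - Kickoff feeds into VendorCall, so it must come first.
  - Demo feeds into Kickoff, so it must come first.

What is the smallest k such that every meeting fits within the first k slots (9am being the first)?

4 slots

The precedence chain requires at least 3 distinct slots.
With at most 2 per slot and 7 meetings, at least 4 slots are needed.
4 works (last occupied slot: 12pm): for example Demo=9am; Triage=12pm; Standup=10am; VendorCall=11am; Sync=9am; Kickoff=10am; Legal=11am.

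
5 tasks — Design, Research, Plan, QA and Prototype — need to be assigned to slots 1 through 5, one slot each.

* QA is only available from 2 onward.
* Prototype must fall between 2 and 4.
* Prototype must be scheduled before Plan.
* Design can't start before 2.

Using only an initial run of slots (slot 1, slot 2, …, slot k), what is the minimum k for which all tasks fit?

The precedence chain requires at least 2 distinct slots.
Propagating the time windows through the other constraints, Plan can't land before 3, so the schedule must run through at least slot 3.
3 works (last occupied slot: 3): for example Plan in 3, Design in 2, Research in 1, Prototype in 2, QA in 2.

3 slots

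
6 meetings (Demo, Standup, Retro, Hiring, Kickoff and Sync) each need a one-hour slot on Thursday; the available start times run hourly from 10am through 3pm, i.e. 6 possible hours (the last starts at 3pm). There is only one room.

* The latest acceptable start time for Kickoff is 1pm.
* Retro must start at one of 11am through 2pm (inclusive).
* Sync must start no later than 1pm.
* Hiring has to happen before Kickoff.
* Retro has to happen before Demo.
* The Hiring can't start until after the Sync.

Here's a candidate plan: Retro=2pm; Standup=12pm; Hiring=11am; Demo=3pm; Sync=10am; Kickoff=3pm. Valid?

No — it violates: The latest acceptable start time for Kickoff is 1pm

Retro must start at one of 11am through 2pm (inclusive) — holds.
There is only one room — violated.
Retro has to happen before Demo — holds.
The Hiring can't start until after the Sync — holds.
Sync must start no later than 1pm — holds.
Hiring has to happen before Kickoff — holds.
The latest acceptable start time for Kickoff is 1pm — violated.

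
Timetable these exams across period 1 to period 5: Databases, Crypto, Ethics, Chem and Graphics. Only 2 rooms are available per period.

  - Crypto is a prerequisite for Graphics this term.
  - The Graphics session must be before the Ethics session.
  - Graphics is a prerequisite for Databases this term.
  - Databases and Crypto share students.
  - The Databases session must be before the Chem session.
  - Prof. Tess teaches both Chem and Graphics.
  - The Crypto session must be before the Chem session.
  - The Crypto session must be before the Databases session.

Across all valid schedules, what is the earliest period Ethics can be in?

period 3

Precedence pushes Ethics to at least period 3.
Ethics at period 3 is achievable: Crypto=period 1; Databases=period 3; Chem=period 4; Graphics=period 2; Ethics=period 3.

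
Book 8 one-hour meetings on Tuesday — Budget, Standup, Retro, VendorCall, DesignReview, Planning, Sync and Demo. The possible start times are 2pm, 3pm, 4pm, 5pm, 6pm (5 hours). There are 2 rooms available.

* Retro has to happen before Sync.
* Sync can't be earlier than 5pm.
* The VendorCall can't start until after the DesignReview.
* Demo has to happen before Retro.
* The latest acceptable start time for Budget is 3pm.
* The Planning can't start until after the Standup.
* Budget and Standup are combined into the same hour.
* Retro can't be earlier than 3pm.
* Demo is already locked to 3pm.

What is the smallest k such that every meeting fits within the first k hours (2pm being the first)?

4 hours

The precedence chain requires at least 3 distinct hours.
With at most 2 per hour and 8 meetings, at least 4 hours are needed.
Sync can't be placed before 5pm — that is hour 4 counting from 2pm — so the schedule must run through at least 4 hours.
4 works (last occupied hour: 5pm): for example Retro=4pm, Sync=5pm, Standup=2pm, Demo=3pm, Planning=5pm, VendorCall=4pm, DesignReview=3pm, Budget=2pm.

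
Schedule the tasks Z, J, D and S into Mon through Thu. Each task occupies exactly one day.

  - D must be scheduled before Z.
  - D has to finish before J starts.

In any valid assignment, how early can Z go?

Tue

Precedence pushes Z to at least Tue.
Z at Tue is achievable: S=Mon; J=Tue; Z=Tue; D=Mon.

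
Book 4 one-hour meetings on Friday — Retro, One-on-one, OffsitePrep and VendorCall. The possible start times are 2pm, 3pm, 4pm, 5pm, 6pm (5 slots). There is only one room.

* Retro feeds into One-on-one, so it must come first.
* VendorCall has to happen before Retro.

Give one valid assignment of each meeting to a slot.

One-on-one -> 4pm, Retro -> 3pm, VendorCall -> 2pm, OffsitePrep -> 5pm

Checking: VendorCall(2pm) before Retro(3pm); Retro(3pm) before One-on-one(4pm); max 1 per slot (cap 1).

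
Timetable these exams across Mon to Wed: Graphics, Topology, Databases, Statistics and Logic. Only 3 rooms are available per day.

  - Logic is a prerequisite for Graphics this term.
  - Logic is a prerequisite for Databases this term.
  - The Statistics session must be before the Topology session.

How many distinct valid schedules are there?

Splitting on Graphics: it can be Tue (6), Wed (9). Listing each branch's schedules as (Topology, Databases, Statistics, Logic):
Graphics=Tue: (Tue,Tue,Mon,Mon) (Tue,Wed,Mon,Mon) (Wed,Tue,Mon,Mon) (Wed,Tue,Tue,Mon) (Wed,Wed,Mon,Mon) (Wed,Wed,Tue,Mon) — 6.
Graphics=Wed: (Tue,Tue,Mon,Mon) (Tue,Wed,Mon,Mon) (Tue,Wed,Mon,Tue) (Wed,Tue,Mon,Mon) (Wed,Tue,Tue,Mon) (Wed,Wed,Mon,Mon) (Wed,Wed,Mon,Tue) (Wed,Wed,Tue,Mon) (Wed,Wed,Tue,Tue) — 9.
Summing: 6 + 9 = 15.

15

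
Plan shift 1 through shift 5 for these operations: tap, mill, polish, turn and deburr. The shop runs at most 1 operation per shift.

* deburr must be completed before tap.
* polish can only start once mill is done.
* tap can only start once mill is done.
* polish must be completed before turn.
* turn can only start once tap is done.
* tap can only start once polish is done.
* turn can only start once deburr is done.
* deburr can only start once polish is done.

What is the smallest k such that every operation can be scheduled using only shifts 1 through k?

5

The precedence chain requires at least 5 distinct shifts.
With at most 1 per shift and 5 operations, at least 5 shifts are needed.
5 works (last occupied shift: shift 5): for example turn in shift 5; tap in shift 4; mill in shift 1; polish in shift 2; deburr in shift 3.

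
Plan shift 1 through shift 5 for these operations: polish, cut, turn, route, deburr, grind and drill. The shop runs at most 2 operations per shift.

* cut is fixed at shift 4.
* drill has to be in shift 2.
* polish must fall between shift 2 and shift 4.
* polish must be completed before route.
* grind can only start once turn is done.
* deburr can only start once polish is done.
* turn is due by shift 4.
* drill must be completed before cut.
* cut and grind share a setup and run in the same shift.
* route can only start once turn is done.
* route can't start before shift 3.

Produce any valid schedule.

polish=shift 2, turn=shift 1, deburr=shift 3, cut=shift 4, route=shift 3, drill=shift 2, grind=shift 4

Checking: polish(shift 2) before deburr(shift 3); turn(shift 1) before route(shift 3); drill(shift 2) before cut(shift 4); turn(shift 1) before grind(shift 4); polish(shift 2) before route(shift 3); cut = grind = shift 4; drill=shift 2 in [shift 2,shift 2]; route=shift 3 in [shift 3,shift 5]; turn=shift 1 in [shift 1,shift 4]; polish=shift 2 in [shift 2,shift 4]; cut=shift 4 in [shift 4,shift 4]; max 2 per shift (cap 2).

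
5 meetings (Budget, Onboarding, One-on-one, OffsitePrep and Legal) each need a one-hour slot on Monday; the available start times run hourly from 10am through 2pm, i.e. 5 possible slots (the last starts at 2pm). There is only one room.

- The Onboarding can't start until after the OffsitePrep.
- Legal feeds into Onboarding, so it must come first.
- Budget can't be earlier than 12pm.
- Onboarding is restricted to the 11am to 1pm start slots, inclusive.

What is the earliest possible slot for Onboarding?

Onboarding is available from 11am; Onboarding's own window allows nothing later than 1pm.
Onboarding at 12pm is achievable: OffsitePrep in 10am; One-on-one in 2pm; Budget in 1pm; Legal in 11am; Onboarding in 12pm.
Nothing earlier works — the capacity limit rule out every slot before 12pm.

12pm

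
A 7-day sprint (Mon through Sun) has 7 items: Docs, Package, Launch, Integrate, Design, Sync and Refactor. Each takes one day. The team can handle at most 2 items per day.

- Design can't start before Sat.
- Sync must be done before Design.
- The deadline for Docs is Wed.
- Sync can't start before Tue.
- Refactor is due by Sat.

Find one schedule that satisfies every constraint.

Package in Tue; Docs in Mon; Design in Sat; Launch in Wed; Integrate in Wed; Refactor in Mon; Sync in Tue

Checking: Sync(Tue) before Design(Sat); Docs=Mon in [Mon,Wed]; Sync=Tue in [Tue,Sun]; Design=Sat in [Sat,Sun]; Refactor=Mon in [Mon,Sat]; max 2 per day (cap 2).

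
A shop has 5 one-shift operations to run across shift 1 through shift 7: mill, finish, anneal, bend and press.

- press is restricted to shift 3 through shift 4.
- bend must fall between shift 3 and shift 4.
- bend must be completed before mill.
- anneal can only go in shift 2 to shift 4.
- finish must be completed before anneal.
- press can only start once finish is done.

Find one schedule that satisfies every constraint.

bend -> shift 3, finish -> shift 1, anneal -> shift 2, mill -> shift 4, press -> shift 3

Checking: finish(shift 1) before press(shift 3); bend(shift 3) before mill(shift 4); finish(shift 1) before anneal(shift 2); press=shift 3 in [shift 3,shift 4]; anneal=shift 2 in [shift 2,shift 4]; bend=shift 3 in [shift 3,shift 4].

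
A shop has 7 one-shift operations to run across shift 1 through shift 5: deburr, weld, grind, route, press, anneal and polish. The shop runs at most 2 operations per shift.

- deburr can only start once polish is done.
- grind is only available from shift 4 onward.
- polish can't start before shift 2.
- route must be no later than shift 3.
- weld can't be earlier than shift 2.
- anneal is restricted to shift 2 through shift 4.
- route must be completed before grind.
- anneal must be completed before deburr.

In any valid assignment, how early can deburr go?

shift 3

Precedence pushes deburr to at least shift 3.
deburr at shift 3 is achievable: anneal=shift 2, press=shift 1, grind=shift 4, polish=shift 2, weld=shift 3, route=shift 1, deburr=shift 3.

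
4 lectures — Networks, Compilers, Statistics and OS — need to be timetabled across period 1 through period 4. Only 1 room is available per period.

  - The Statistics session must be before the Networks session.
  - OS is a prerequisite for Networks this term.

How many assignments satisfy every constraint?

Splitting on Networks: it can be period 3 (2), period 4 (6). Listing each branch's schedules as (Compilers, Statistics, OS) by period number:
Networks=period 3: (4,1,2) (4,2,1) — 2.
Networks=period 4: (1,2,3) (1,3,2) (2,1,3) (2,3,1) (3,1,2) (3,2,1) — 6.
Summing: 2 + 6 = 8.

8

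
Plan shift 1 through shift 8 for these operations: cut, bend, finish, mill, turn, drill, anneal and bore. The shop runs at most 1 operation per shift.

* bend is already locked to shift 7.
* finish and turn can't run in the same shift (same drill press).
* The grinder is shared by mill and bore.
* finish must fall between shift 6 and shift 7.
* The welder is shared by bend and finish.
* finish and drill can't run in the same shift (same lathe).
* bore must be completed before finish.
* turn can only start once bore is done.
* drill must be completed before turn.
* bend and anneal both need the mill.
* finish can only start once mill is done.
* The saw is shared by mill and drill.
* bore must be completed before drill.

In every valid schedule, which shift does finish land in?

shift 6

finish's window is shift 6–shift 7.
bend is fixed at shift 7, and finish can't share a shift with bend.
So finish must be shift 6.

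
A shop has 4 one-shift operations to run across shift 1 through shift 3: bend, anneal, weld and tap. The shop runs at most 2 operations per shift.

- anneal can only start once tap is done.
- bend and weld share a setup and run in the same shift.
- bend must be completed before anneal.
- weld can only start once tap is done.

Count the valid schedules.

Enumerating: tap=shift 1, anneal=shift 3, weld=shift 2, bend=shift 2.

1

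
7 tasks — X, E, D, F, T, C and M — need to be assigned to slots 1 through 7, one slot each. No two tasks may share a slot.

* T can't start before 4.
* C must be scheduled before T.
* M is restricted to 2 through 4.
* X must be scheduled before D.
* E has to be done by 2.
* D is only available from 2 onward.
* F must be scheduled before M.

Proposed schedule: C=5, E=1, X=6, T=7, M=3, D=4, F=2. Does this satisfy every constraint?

No. X must be scheduled before D is not satisfied.

E has to be done by 2 — holds.
No two tasks may share a slot — holds.
F must be scheduled before M — holds.
C must be scheduled before T — holds.
D is only available from 2 onward — holds.
T can't start before 4 — holds.
M is restricted to 2 through 4 — holds.
X must be scheduled before D — violated.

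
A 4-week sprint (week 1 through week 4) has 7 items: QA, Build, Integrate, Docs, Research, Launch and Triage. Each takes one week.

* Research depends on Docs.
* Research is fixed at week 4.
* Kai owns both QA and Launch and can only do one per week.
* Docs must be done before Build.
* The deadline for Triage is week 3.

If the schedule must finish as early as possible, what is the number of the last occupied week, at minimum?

The precedence chain requires at least 2 distinct weeks.
Research can't be placed before week 4, so the schedule must run through at least week 4.
4 works (last occupied week: week 4): for example Integrate in week 1; Build in week 2; Research in week 4; Docs in week 1; Launch in week 2; Triage in week 1; QA in week 1.

week 4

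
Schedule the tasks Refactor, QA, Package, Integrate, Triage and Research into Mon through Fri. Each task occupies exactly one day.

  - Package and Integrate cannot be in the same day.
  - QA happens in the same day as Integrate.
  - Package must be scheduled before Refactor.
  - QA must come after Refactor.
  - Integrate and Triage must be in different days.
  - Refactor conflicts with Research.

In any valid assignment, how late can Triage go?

Triage at Fri is achievable: Package -> Mon, Integrate -> Wed, Research -> Mon, Triage -> Fri, QA -> Wed, Refactor -> Tue.

Fri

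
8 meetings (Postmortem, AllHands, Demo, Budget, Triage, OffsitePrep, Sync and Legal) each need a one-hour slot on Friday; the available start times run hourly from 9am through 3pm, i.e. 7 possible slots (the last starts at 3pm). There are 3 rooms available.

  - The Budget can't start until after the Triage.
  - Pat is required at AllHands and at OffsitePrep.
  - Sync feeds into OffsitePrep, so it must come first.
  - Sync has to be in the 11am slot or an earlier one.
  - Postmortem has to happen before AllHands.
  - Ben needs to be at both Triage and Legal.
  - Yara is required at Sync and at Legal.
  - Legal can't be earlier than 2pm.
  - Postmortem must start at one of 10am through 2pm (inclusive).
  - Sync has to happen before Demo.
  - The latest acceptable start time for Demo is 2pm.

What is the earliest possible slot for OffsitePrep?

10am

Precedence pushes OffsitePrep to at least 10am.
OffsitePrep at 10am is achievable: OffsitePrep -> 10am; AllHands -> 11am; Postmortem -> 10am; Demo -> 10am; Sync -> 9am; Legal -> 2pm; Budget -> 11am; Triage -> 9am.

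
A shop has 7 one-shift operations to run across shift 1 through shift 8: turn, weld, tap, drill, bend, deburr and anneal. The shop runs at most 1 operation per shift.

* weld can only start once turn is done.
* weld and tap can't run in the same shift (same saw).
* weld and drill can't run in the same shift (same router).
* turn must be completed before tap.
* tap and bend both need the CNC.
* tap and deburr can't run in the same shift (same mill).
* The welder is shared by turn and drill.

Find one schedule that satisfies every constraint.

drill=shift 4, bend=shift 5, turn=shift 1, anneal=shift 7, weld=shift 2, deburr=shift 6, tap=shift 3

Checking: turn(shift 1) before tap(shift 3); turn(shift 1) before weld(shift 2); tap(shift 3) != deburr(shift 6); tap(shift 3) != bend(shift 5); weld(shift 2) != tap(shift 3); turn(shift 1) != drill(shift 4); weld(shift 2) != drill(shift 4); max 1 per shift (cap 1).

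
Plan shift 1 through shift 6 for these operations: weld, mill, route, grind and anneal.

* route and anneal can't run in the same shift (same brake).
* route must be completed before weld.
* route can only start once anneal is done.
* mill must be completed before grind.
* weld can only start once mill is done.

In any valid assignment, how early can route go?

Precedence pushes route to at least shift 2; downstream work caps route at shift 5.
route at shift 2 is achievable: anneal -> shift 1, weld -> shift 3, grind -> shift 2, mill -> shift 1, route -> shift 2.

shift 2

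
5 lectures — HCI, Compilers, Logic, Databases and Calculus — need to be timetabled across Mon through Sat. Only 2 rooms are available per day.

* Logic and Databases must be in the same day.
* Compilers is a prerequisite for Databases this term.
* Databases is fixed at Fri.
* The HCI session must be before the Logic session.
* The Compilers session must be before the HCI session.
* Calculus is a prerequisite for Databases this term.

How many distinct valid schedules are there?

Splitting on HCI: it can be Tue (4), Wed (8), Thu (12). Listing each branch's schedules as (Compilers, Logic, Databases, Calculus):
HCI=Tue: (Mon,Fri,Fri,Mon) (Mon,Fri,Fri,Tue) (Mon,Fri,Fri,Wed) (Mon,Fri,Fri,Thu) — 4.
HCI=Wed: (Mon,Fri,Fri,Mon) (Mon,Fri,Fri,Tue) (Mon,Fri,Fri,Wed) (Mon,Fri,Fri,Thu) (Tue,Fri,Fri,Mon) (Tue,Fri,Fri,Tue) (Tue,Fri,Fri,Wed) (Tue,Fri,Fri,Thu) — 8.
HCI=Thu: (Mon,Fri,Fri,Mon) (Mon,Fri,Fri,Tue) (Mon,Fri,Fri,Wed) (Mon,Fri,Fri,Thu) (Tue,Fri,Fri,Mon) (Tue,Fri,Fri,Tue) (Tue,Fri,Fri,Wed) (Tue,Fri,Fri,Thu) (Wed,Fri,Fri,Mon) (Wed,Fri,Fri,Tue) (Wed,Fri,Fri,Wed) (Wed,Fri,Fri,Thu) — 12.
Summing: 4 + 8 + 12 = 24.

24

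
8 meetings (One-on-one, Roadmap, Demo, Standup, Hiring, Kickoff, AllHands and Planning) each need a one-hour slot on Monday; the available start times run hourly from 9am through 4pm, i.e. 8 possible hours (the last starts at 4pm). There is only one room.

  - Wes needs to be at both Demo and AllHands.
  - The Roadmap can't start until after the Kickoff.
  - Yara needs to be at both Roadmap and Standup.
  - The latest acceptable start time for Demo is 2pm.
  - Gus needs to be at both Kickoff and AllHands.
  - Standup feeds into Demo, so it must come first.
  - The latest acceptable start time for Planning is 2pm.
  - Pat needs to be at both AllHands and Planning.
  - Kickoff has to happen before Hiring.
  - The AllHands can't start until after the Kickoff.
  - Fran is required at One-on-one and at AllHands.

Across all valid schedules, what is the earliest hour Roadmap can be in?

Precedence pushes Roadmap to at least 10am.
Roadmap at 10am is achievable: Hiring in 2pm; Kickoff in 9am; Standup in 11am; Demo in 12pm; AllHands in 3pm; Planning in 1pm; Roadmap in 10am; One-on-one in 4pm.

10am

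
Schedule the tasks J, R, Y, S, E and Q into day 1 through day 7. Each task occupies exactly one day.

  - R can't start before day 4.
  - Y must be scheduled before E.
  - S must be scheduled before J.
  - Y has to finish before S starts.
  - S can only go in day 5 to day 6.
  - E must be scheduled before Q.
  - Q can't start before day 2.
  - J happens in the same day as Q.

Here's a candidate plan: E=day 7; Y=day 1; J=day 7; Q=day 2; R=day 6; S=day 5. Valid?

Y must be scheduled before E — holds.
S can only go in day 5 to day 6 — holds.
Y has to finish before S starts — holds.
E must be scheduled before Q — violated.
J happens in the same day as Q — violated.
R can't start before day 4 — holds.
S must be scheduled before J — holds.
Q can't start before day 2 — holds.

Invalid. E must be scheduled before Q.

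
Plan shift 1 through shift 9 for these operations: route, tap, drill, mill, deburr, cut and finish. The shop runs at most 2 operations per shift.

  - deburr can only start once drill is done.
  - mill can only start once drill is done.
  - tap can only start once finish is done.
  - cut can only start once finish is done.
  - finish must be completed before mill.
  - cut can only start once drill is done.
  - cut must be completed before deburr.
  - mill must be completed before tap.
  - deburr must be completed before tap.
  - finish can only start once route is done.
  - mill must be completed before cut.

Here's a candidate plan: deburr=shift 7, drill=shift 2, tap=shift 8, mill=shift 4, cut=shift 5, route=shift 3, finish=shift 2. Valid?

Invalid. finish can only start once route is done.

cut can only start once drill is done — holds.
cut must be completed before deburr — holds.
deburr must be completed before tap — holds.
finish must be completed before mill — holds.
cut can only start once finish is done — holds.
mill must be completed before tap — holds.
mill can only start once drill is done — holds.
deburr can only start once drill is done — holds.
The shop runs at most 2 operations per shift — holds.
tap can only start once finish is done — holds.
finish can only start once route is done — violated.
mill must be completed before cut — holds.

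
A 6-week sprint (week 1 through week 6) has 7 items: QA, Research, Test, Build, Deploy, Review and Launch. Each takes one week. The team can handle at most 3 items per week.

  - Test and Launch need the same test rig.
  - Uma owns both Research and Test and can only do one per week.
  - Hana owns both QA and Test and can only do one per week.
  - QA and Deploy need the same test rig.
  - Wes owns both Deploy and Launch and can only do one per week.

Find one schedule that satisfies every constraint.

Build in week 1; Review in week 2; Test in week 2; Deploy in week 2; Launch in week 3; Research in week 1; QA in week 1

Checking: Research(week 1) != Test(week 2); Deploy(week 2) != Launch(week 3); QA(week 1) != Test(week 2); Test(week 2) != Launch(week 3); QA(week 1) != Deploy(week 2); max 3 per week (cap 3).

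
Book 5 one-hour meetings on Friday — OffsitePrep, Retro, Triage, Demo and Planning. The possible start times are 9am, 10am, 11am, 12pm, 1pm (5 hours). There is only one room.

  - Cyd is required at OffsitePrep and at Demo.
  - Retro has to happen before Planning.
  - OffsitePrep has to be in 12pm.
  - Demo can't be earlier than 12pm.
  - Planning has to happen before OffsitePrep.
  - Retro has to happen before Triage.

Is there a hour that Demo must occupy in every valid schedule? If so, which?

1pm

Demo's window is 12pm–1pm.
OffsitePrep is fixed at 12pm, and Demo can't share a hour with OffsitePrep.
So Demo must be 1pm.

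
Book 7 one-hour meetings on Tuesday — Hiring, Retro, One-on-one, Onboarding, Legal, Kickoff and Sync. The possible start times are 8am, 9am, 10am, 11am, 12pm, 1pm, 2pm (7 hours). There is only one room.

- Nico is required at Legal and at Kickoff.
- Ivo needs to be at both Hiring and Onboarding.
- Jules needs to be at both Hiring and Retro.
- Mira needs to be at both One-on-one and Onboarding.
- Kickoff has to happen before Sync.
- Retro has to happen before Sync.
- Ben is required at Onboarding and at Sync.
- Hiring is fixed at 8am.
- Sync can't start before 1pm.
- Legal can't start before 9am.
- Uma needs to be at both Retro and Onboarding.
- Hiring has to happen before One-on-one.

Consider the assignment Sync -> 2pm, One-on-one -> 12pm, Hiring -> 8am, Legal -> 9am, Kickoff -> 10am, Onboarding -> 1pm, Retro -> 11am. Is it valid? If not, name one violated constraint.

Valid

Hiring is fixed at 8am — holds.
Mira needs to be at both One-on-one and Onboarding — holds.
Nico is required at Legal and at Kickoff — holds.
Ben is required at Onboarding and at Sync — holds.
Jules needs to be at both Hiring and Retro — holds.
Legal can't start before 9am — holds.
Kickoff has to happen before Sync — holds.
Hiring has to happen before One-on-one — holds.
Ivo needs to be at both Hiring and Onboarding — holds.
Sync can't start before 1pm — holds.
Uma needs to be at both Retro and Onboarding — holds.
Retro has to happen before Sync — holds.
There is only one room — holds.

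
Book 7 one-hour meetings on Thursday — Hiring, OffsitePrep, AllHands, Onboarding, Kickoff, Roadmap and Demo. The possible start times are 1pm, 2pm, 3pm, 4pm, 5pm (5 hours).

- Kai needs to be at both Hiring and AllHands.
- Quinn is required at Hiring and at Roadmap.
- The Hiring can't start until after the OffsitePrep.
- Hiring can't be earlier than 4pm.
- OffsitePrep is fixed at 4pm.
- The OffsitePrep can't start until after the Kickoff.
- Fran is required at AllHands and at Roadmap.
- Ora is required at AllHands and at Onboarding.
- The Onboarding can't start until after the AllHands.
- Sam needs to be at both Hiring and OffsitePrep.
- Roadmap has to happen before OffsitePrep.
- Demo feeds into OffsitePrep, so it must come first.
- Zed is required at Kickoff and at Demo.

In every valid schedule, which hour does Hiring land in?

5pm

Hiring's window is 4pm–5pm.
OffsitePrep is fixed at 4pm, and Hiring can't share a hour with OffsitePrep.
So Hiring must be 5pm.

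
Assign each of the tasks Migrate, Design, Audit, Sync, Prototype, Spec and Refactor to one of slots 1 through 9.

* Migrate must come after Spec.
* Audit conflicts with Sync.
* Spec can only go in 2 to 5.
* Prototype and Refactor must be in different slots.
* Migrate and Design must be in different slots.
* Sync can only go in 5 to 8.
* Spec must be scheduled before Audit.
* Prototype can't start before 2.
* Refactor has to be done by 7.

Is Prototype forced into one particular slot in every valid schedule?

No

Prototype can be 2 (e.g. Prototype -> 2; Refactor -> 1; Audit -> 3; Migrate -> 3; Spec -> 2; Design -> 1; Sync -> 5) or 3 (e.g. Sync=5; Refactor=1; Spec=2; Prototype=3; Audit=3; Migrate=3; Design=1).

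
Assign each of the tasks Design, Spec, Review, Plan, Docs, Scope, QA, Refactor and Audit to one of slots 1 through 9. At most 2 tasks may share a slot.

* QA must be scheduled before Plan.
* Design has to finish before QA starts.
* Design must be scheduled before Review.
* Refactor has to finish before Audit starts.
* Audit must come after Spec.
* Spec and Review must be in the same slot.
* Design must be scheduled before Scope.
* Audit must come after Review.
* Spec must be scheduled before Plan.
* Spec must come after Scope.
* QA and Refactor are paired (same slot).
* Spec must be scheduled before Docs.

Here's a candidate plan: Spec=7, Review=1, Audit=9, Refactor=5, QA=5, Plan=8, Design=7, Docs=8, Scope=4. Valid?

At most 2 tasks may share a slot — holds.
Spec and Review must be in the same slot — violated.
Design has to finish before QA starts — violated.
Spec must be scheduled before Docs — holds.
QA must be scheduled before Plan — holds.
Audit must come after Spec — holds.
Audit must come after Review — holds.
Spec must be scheduled before Plan — holds.
QA and Refactor are paired (same slot) — holds.
Design must be scheduled before Review — violated.
Spec must come after Scope — holds.
Design must be scheduled before Scope — violated.
Refactor has to finish before Audit starts — holds.

No. Design must be scheduled before Review is not satisfied.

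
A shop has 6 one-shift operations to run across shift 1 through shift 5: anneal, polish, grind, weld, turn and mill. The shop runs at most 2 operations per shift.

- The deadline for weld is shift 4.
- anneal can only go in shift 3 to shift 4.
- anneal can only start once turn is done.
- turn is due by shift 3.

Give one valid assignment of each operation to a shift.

mill -> shift 3, turn -> shift 1, grind -> shift 2, polish -> shift 2, anneal -> shift 3, weld -> shift 1

Checking: turn(shift 1) before anneal(shift 3); anneal=shift 3 in [shift 3,shift 4]; turn=shift 1 in [shift 1,shift 3]; weld=shift 1 in [shift 1,shift 4]; max 2 per shift (cap 2).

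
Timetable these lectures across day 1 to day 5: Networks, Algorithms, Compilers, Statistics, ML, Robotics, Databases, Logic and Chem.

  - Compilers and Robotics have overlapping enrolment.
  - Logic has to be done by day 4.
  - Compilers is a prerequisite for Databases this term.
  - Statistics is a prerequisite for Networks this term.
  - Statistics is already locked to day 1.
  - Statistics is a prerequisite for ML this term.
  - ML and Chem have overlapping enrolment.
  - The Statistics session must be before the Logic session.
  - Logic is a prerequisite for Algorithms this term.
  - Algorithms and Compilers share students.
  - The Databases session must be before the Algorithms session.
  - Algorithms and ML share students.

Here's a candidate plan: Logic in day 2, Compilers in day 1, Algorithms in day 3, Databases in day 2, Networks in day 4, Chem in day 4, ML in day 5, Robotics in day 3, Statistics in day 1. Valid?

Logic has to be done by day 4 — holds.
Compilers and Robotics have overlapping enrolment — holds.
The Databases session must be before the Algorithms session — holds.
The Statistics session must be before the Logic session — holds.
Compilers is a prerequisite for Databases this term — holds.
Statistics is a prerequisite for Networks this term — holds.
Algorithms and ML share students — holds.
Logic is a prerequisite for Algorithms this term — holds.
ML and Chem have overlapping enrolment — holds.
Algorithms and Compilers share students — holds.
Statistics is a prerequisite for ML this term — holds.
Statistics is already locked to day 1 — holds.

Yes, all constraints hold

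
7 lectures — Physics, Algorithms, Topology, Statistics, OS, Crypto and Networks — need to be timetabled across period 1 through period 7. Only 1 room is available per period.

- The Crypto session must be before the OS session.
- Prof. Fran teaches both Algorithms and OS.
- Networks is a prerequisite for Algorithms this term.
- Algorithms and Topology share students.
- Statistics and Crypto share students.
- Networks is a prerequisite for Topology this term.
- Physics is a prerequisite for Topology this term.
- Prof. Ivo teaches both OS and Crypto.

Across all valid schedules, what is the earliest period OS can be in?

Precedence pushes OS to at least period 2.
OS at period 2 is achievable: Networks -> period 3; Physics -> period 4; Crypto -> period 1; OS -> period 2; Algorithms -> period 6; Topology -> period 5; Statistics -> period 7.

period 2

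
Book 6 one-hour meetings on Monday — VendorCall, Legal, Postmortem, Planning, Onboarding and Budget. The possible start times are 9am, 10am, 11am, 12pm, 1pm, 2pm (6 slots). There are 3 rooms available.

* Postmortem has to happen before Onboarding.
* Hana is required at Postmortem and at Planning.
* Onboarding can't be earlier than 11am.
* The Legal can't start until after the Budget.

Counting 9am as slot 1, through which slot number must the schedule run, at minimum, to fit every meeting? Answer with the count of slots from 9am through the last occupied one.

3

The precedence chain requires at least 2 distinct slots.
With at most 3 per slot and 6 meetings, at least 2 slots are needed.
Onboarding can't be placed before 11am — that is slot 3 counting from 9am — so the schedule must run through at least 3 slots.
3 works (last occupied slot: 11am): for example Legal in 10am, Onboarding in 11am, VendorCall in 9am, Planning in 10am, Postmortem in 9am, Budget in 9am.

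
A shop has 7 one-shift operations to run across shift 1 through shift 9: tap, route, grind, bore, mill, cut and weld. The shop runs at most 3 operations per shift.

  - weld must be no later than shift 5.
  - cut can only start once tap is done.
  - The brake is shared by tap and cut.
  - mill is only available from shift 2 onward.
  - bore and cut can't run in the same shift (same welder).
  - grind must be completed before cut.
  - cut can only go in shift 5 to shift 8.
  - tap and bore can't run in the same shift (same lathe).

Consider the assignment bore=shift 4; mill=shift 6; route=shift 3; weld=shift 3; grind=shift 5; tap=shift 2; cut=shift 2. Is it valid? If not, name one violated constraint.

No. The brake is shared by tap and cut is not satisfied.

cut can only start once tap is done — violated.
mill is only available from shift 2 onward — holds.
bore and cut can't run in the same shift (same welder) — holds.
The shop runs at most 3 operations per shift — holds.
tap and bore can't run in the same shift (same lathe) — holds.
weld must be no later than shift 5 — holds.
cut can only go in shift 5 to shift 8 — violated.
The brake is shared by tap and cut — violated.
grind must be completed before cut — violated.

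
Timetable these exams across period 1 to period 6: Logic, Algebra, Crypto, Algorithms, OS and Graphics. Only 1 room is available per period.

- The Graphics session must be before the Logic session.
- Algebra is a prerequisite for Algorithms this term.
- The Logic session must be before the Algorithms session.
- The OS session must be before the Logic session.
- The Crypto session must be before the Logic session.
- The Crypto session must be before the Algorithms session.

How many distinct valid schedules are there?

30

Splitting on Logic: it can be period 4 (6), period 5 (24). Listing each branch's schedules as (Algebra, Crypto, Algorithms, OS, Graphics) by period number:
Logic=period 4: (5,1,6,2,3) (5,1,6,3,2) (5,2,6,1,3) (5,2,6,3,1) (5,3,6,1,2) (5,3,6,2,1) — 6.
Logic=period 5: (1,2,6,3,4) (1,2,6,4,3) (1,3,6,2,4) (1,3,6,4,2) (1,4,6,2,3) (1,4,6,3,2) (2,1,6,3,4) (2,1,6,4,3) (2,3,6,1,4) (2,3,6,4,1) (2,4,6,1,3) (2,4,6,3,1) (3,1,6,2,4) (3,1,6,4,2) (3,2,6,1,4) (3,2,6,4,1) (3,4,6,1,2) (3,4,6,2,1) (4,1,6,2,3) (4,1,6,3,2) (4,2,6,1,3) (4,2,6,3,1) (4,3,6,1,2) (4,3,6,2,1) — 24.
Summing: 6 + 24 = 30.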